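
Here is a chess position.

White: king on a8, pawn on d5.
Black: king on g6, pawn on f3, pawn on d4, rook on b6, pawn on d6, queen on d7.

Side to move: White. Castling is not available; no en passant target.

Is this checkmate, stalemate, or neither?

stalemate

White to move; white king on a8.
In check: no.
King squares — a7: attacked by Qd7; b7: attacked by Rb6; b8: attacked by Rb6.
Legal moves for White: none.
Not in check and no legal moves → stalemate.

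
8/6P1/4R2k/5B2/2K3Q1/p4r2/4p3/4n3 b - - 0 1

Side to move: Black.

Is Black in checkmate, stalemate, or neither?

Black to move; black king on h6.
In check: yes, from the white rook on e6.
King squares — g5: attacked by Qg4; h5: attacked by Qg4; g6: attacked by Qg4; g7: attacked by Qg4; h7: attacked by Bf5.
Legal moves for Black: none.
In check with no legal moves → checkmate.

checkmate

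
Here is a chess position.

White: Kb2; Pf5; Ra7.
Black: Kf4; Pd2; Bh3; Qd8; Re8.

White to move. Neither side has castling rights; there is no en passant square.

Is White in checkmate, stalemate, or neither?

neither

White to move; white king on b2.
In check: no.
Legal moves for White include: Ra8, Rh7, Rg7, Rf7, Re7, Rd7, Rc7, Rb7, Ra6, Ra5, Ra4+, Ra3, Ra2, Ra1, Kc3, Kb3, Ka3, Kc2, ... (list truncated; more exist).
White has legal moves and is not in check → neither.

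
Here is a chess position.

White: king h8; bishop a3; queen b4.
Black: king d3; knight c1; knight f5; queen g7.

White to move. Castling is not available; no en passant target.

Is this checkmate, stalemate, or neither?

White to move; white king on h8.
In check: yes, from the black queen on g7.
King squares — g7: attacked by Nf5; h7: attacked by Qg7; g8: attacked by Qg7.
Legal moves for White: none.
In check with no legal moves → checkmate.

checkmate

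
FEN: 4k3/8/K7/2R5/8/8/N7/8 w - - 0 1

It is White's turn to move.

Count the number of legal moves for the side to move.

22

White to move; king on a6.
In check: no.
Legal moves: Kb7, Ka7, Kb6, Kb5, Ka5, Rc8+, Rc7, Rc6, Rh5, Rg5, Rf5, Re5+, Rd5, Rb5, Ra5, Rc4, Rc3, Rc2, Rc1, Nb4, Nc3, Nc1.
Count: 22.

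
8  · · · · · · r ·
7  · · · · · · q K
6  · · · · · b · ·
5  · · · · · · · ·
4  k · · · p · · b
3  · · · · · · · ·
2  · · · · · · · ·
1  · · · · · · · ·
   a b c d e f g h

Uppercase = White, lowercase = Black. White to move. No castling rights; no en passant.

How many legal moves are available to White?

0

White to move; king on h7.
In check: yes, from the black queen on g7.
Legal moves: none.
Count: 0.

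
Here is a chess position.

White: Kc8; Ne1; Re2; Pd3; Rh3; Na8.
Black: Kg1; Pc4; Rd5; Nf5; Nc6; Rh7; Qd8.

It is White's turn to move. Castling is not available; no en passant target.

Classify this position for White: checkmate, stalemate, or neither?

White to move; white king on c8.
In check: yes, from the black queen on d8.
King squares — b7: attacked by Rh7; c7: attacked by Rh7; d7: attacked by Rd5; b8: attacked by Nc6; d8: attacked by Rd5.
Legal moves for White: none.
In check with no legal moves → checkmate.

checkmate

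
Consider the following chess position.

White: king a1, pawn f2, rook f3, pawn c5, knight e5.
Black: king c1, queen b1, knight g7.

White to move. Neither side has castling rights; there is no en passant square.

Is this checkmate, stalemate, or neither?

White to move; white king on a1.
In check: yes, from the black queen on b1.
King squares — b1: attacked by Kc1; a2: attacked by Qb1; b2: attacked by Qb1.
Legal moves for White: none.
In check with no legal moves → checkmate.

checkmate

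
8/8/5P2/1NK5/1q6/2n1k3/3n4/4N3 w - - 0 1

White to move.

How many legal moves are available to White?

White to move; king on c5.
In check: yes, from the black queen on b4.
Legal moves: Kc6, Kb6, Kxb4.
Count: 3.

3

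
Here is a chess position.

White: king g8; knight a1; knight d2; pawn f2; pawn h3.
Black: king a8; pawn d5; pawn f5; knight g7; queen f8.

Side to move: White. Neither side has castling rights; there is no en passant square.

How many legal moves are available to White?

White to move; king on g8.
In check: yes, from the black queen on f8.
Legal moves: Kxf8, Kh7.
Count: 2.

2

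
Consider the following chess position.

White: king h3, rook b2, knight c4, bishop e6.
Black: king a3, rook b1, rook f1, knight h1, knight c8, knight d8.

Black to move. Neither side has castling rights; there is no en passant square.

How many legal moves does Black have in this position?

Black to move; king on a3.
In check: yes, from the white knight on c4.
Legal moves: Ka4.
Count: 1.

1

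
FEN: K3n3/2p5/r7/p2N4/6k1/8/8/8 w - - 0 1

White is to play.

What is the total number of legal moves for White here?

2

White to move; king on a8.
In check: yes, from the black rook on a6.
Legal moves: Kb8, Kb7.
Count: 2.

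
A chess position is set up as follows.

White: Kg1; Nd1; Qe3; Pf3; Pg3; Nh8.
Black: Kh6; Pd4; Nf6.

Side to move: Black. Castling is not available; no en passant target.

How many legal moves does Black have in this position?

4

Black to move; king on h6.
In check: yes, from the white queen on e3.
Legal moves: Kh7, Kg7, Kh5, dxe3.
Count: 4.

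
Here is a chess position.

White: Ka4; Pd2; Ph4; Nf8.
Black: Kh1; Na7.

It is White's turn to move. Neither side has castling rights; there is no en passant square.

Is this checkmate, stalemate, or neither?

neither

White to move; white king on a4.
In check: no.
Legal moves for White: Nh7, Nd7, Ng6, Ne6, Ka5, Kb4, Kb3, Ka3, h5, d3, d4.
White has 11 legal moves and is not in check → neither.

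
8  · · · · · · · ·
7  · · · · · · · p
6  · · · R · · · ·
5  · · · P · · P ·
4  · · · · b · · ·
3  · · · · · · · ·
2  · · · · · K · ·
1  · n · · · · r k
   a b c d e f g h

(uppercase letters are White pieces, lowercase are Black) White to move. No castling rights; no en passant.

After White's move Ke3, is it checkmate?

no

After Ke3: black king on h1; in check: no.
Black is not in check, so this cannot be checkmate.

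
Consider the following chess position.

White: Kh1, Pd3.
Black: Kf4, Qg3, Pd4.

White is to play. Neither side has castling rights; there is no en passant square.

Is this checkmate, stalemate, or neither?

stalemate

White to move; white king on h1.
In check: no.
King squares — g1: attacked by Qg3; g2: attacked by Qg3; h2: attacked by Qg3.
Legal moves for White: none.
Not in check and no legal moves → stalemate.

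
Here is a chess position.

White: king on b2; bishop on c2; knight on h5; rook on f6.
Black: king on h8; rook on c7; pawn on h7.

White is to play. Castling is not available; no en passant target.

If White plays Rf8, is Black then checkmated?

After Rf8: black king on h8; in check: yes, from the white rook on f8.
King squares — g7: attacked by Nh5; h7: own pawn; g8: attacked by Rf8.
Black has no legal moves → checkmate.

yes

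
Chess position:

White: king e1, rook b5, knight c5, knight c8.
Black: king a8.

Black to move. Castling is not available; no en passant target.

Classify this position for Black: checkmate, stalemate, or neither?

Black to move; black king on a8.
In check: no.
King squares — a7: attacked by Nc8; b7: attacked by Rb5; b8: attacked by Rb5.
Legal moves for Black: none.
Not in check and no legal moves → stalemate.

stalemate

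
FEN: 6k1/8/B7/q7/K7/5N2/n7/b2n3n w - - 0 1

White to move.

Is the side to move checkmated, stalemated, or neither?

White to move; white king on a4.
In check: yes, from the black queen on a5.
Legal moves for White: Kxa5, Kb3.
White is in check but has 2 legal moves → neither.

neither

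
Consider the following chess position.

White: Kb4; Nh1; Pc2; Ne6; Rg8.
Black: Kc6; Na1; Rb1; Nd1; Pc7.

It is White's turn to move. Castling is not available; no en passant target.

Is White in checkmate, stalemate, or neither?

neither

White to move; white king on b4.
In check: yes, from the black rook on b1.
King squares — a3: available; b3: attacked by Na1; c3: attacked by Nd1; a4: available; c4: available; a5: available; b5: attacked by Rb1; c5: attacked by Kc6.
Legal moves for White: Ka5, Kc4, Ka4, Ka3.
White is in check but has 4 legal moves → neither.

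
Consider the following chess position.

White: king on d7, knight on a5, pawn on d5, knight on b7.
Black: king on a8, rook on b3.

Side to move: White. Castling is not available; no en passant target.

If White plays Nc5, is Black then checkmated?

no

After Nc5: black king on a8; in check: no.
Black is not in check, so this cannot be checkmate.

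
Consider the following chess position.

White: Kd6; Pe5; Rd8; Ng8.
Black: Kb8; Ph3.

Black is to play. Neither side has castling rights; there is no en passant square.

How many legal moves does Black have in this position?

Black to move; king on b8.
In check: yes, from the white rook on d8.
Legal moves: Kb7, Ka7.
Count: 2.

2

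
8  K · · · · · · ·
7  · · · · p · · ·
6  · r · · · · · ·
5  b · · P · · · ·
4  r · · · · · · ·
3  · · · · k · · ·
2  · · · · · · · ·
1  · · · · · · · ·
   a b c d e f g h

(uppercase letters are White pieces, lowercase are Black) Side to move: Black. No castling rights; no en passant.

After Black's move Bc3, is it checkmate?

After Bc3: white king on a8; in check: yes, from the black rook on a4.
King squares — a7: attacked by Ra4; b7: attacked by Rb6; b8: attacked by Rb6.
White has no legal moves → checkmate.

yes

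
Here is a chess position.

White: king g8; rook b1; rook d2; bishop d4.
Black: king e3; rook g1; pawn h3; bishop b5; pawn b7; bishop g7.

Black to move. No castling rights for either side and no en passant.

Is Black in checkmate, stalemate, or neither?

neither

Black to move; black king on e3.
In check: yes, from the white bishop on d4.
King squares — d2: available; e2: attacked by Rd2; f2: attacked by Rd2; d3: attacked by Rd2; f3: available; d4: attacked by Rd2; e4: available; f4: available.
Legal moves for Black: Kf4, Ke4, Kf3, Kxd2, Bxd4+.
Black is in check but has 5 legal moves → neither.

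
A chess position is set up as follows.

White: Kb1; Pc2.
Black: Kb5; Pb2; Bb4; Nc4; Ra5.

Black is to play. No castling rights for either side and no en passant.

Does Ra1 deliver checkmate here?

yes

After Ra1: white king on b1; in check: yes, from the black rook on a1.
King squares — a1: attacked by Pb2; c1: attacked by Ra1; a2: attacked by Ra1; b2: attacked by Nc4; c2: own pawn.
White has no legal moves → checkmate.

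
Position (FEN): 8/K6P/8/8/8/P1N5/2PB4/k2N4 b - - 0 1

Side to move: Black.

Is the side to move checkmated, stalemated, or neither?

stalemate

Black to move; black king on a1.
In check: no.
King squares — b1: attacked by Nc3; a2: attacked by Nc3; b2: attacked by Nd1.
Legal moves for Black: none.
Not in check and no legal moves → stalemate.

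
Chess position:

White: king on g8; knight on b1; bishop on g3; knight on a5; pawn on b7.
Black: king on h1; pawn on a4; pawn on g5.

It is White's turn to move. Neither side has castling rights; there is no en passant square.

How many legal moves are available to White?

White to move; king on g8.
In check: no.
Legal moves: Kh8, Kf8, Kh7, Kg7, Kf7, Nc6, Nc4, Nb3, Bb8, Bc7, Bd6, Be5, Bh4, Bf4, Bh2, Bf2, Be1, Nc3, Na3, Nd2, b8=Q, b8=R, b8=B, b8=N.
Count: 24.

24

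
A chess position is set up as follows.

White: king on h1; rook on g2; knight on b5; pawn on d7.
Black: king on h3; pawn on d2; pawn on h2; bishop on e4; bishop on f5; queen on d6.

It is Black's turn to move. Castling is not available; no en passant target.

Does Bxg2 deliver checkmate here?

yes

After Bxg2: white king on h1; in check: yes, from the black bishop on g2.
King squares — g1: attacked by Ph2; g2: attacked by Kh3; h2: attacked by Kh3.
White has no legal moves → checkmate.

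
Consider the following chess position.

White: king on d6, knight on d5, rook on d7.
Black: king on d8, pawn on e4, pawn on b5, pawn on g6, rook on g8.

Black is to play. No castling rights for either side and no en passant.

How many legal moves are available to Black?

2

Black to move; king on d8.
In check: yes, from the white rook on d7.
Legal moves: Ke8, Kc8.
Count: 2.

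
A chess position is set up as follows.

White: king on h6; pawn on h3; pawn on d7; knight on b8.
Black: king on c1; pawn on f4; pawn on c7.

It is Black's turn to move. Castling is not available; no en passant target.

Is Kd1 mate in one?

no

After Kd1: white king on h6; in check: no.
White is not in check, so this cannot be checkmate.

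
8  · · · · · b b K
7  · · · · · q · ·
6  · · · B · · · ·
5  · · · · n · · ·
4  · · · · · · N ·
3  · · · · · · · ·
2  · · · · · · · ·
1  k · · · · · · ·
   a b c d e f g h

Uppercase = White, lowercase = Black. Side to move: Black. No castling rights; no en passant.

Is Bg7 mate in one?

yes

After Bg7: white king on h8; in check: yes, from the black bishop on g7.
King squares — g7: attacked by Qf7; h7: attacked by Bg8; g8: attacked by Qf7.
White has no legal moves → checkmate.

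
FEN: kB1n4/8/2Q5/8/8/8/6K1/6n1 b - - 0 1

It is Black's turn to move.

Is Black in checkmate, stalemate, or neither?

Black to move; black king on a8.
In check: yes, from the white queen on c6.
Legal moves for Black: Kxb8, Nb7, Nxc6.
Black is in check but has 3 legal moves → neither.

neither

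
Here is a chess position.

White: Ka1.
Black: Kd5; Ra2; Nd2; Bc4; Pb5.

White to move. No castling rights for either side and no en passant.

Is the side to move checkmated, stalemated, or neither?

checkmate

White to move; white king on a1.
In check: yes, from the black rook on a2.
King squares — b1: attacked by Nd2; a2: attacked by Bc4; b2: attacked by Ra2.
Legal moves for White: none.
In check with no legal moves → checkmate.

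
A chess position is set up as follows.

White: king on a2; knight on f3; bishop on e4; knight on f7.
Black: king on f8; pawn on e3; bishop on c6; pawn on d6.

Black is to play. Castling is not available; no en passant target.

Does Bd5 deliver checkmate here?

no

After Bd5: white king on a2; in check: yes, from the black bishop on d5.
White has 5 legal replies: Ka3, Kb2, Kb1, Ka1, Bxd5.
In check but a legal move exists → not checkmate.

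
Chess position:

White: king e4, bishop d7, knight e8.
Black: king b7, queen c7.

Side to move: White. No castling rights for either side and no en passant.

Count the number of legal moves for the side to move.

White to move; king on e4.
In check: no.
Legal moves: Ng7, Nxc7, Nf6, Nd6+, Bc8+, Be6, Bc6+, Bf5, Bb5, Bg4, Ba4, Bh3, Kf5, Kd5, Kd4, Kf3, Ke3, Kd3.
Count: 18.

18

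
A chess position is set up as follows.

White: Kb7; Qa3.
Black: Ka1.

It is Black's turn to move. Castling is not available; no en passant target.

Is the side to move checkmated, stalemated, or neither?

Black to move; black king on a1.
In check: yes, from the white queen on a3.
Legal moves for Black: Kb1.
Black is in check but has 1 legal move → neither.

neither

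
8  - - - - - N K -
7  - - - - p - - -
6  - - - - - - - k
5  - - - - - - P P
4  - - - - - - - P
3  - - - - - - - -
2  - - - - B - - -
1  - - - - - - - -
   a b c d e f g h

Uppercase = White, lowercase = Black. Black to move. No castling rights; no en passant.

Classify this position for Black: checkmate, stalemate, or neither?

Black to move; black king on h6.
In check: yes, from the white pawn on g5.
King squares — g5: attacked by Ph4; h5: attacked by Be2; g6: attacked by Ph5; g7: attacked by Kg8; h7: attacked by Nf8.
Legal moves for Black: none.
In check with no legal moves → checkmate.

checkmate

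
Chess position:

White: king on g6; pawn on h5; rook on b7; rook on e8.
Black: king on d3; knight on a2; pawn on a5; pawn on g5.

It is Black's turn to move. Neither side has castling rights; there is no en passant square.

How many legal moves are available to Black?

10

Black to move; king on d3.
In check: no.
Legal moves: Kd4, Kc4, Kc3, Kd2, Kc2, Nb4, Nc3, Nc1, g4, a4.
Count: 10.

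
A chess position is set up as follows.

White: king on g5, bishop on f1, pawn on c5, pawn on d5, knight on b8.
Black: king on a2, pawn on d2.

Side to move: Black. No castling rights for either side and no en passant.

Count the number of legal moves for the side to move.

Black to move; king on a2.
In check: no.
Legal moves: Kb3, Ka3, Kb2, Kb1, Ka1, d1=Q, d1=R, d1=B, d1=N.
Count: 9.

9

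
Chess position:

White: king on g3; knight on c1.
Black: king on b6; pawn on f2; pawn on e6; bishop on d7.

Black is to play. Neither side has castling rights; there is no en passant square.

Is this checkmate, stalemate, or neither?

Black to move; black king on b6.
In check: no.
Legal moves for Black: Be8, Bc8, Bc6, Bb5, Ba4, Kc7, Kb7, Ka7, Kc6, Ka6, Kc5, Kb5, Ka5, e5, f1=Q, f1=R, f1=B, f1=N+.
Black has 18 legal moves and is not in check → neither.

neither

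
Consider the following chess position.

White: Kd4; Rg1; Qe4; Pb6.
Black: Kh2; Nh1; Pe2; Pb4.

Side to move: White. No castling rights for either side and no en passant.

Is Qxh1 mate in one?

yes

After Qxh1: black king on h2; in check: yes, from the white queen on h1.
King squares — g1: attacked by Qh1; h1: attacked by Rg1; g2: attacked by Rg1; g3: attacked by Rg1; h3: attacked by Qh1.
Black has no legal moves → checkmate.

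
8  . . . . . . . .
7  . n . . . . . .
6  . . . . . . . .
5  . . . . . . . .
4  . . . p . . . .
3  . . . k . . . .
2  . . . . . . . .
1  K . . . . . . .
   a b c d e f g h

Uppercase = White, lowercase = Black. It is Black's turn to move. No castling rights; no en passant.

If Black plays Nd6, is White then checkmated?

no

After Nd6: white king on a1; in check: no.
White is not in check, so this cannot be checkmate.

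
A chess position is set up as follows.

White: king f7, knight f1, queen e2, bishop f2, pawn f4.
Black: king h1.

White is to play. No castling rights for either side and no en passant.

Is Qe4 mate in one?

After Qe4: black king on h1; in check: yes, from the white queen on e4.
King squares — g1: attacked by Bf2; g2: attacked by Qe4; h2: attacked by Nf1.
Black has no legal moves → checkmate.

yes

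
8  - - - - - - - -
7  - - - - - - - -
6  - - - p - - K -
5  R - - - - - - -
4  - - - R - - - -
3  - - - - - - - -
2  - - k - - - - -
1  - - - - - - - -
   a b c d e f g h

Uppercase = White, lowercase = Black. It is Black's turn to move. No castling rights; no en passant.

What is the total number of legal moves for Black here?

6

Black to move; king on c2.
In check: no.
Legal moves: Kc3, Kb3, Kb2, Kc1, Kb1, d5.
Count: 6.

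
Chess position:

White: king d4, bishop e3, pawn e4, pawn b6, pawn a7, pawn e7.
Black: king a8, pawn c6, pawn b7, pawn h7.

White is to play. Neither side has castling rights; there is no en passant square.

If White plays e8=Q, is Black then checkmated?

yes

After e8=Q: black king on a8; in check: yes, from the white queen on e8.
King squares — a7: attacked by Pb6; b7: own pawn; b8: attacked by Pa7.
Black has no legal moves → checkmate.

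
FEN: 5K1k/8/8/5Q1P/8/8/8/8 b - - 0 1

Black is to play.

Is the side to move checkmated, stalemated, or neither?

stalemate

Black to move; black king on h8.
In check: no.
King squares — g7: attacked by Kf8; h7: attacked by Qf5; g8: attacked by Kf8.
Legal moves for Black: none.
Not in check and no legal moves → stalemate.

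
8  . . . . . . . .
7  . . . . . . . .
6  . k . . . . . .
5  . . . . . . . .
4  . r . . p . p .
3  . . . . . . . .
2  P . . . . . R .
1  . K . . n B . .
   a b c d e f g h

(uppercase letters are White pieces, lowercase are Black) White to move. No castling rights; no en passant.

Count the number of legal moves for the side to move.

White to move; king on b1.
In check: yes, from the black rook on b4.
Legal moves: Kc1, Ka1, Rb2.
Count: 3.

3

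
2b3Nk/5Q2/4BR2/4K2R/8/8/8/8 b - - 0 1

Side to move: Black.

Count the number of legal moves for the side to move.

0

Black to move; king on h8.
In check: yes, from the white rook on h5.
Legal moves: none.
Count: 0.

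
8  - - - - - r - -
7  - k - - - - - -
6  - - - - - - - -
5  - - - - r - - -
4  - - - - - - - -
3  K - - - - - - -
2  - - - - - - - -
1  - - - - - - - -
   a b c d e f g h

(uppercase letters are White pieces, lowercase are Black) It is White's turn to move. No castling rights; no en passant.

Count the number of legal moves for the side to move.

White to move; king on a3.
In check: no.
Legal moves: Kb4, Ka4, Kb3, Kb2, Ka2.
Count: 5.

5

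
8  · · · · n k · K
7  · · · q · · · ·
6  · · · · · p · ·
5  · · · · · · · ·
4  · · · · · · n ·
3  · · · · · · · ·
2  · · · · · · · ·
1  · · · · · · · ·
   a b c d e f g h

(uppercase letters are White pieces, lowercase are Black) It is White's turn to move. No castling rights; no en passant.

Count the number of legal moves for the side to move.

White to move; king on h8.
In check: no.
Legal moves: none.
Count: 0.

0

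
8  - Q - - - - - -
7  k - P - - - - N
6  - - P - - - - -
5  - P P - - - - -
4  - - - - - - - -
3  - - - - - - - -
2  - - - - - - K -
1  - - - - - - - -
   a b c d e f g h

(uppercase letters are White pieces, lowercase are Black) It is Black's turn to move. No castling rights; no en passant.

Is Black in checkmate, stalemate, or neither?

Black to move; black king on a7.
In check: yes, from the white queen on b8.
King squares — a6: attacked by Pb5; b6: attacked by Pc5; b7: attacked by Pc6; a8: attacked by Qb8; b8: attacked by Pc7.
Legal moves for Black: none.
In check with no legal moves → checkmate.

checkmate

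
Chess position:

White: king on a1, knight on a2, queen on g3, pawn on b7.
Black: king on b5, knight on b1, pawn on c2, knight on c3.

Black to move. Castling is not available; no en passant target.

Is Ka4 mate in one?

After Ka4: white king on a1; in check: no.
White is not in check, so this cannot be checkmate.

no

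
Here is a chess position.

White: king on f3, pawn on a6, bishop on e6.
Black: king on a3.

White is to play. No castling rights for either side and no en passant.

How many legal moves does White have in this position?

White to move; king on f3.
In check: no.
Legal moves: Bg8, Bc8, Bf7, Bd7, Bf5, Bd5, Bg4, Bc4, Bh3, Bb3, Ba2, Kg4, Kf4, Ke4, Kg3, Ke3, Kg2, Kf2, Ke2, a7.
Count: 20.

20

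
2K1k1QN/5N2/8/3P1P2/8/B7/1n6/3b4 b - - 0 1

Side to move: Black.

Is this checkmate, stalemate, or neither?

checkmate

Black to move; black king on e8.
In check: yes, from the white queen on g8.
King squares — d7: attacked by Kc8; e7: attacked by Ba3; f7: attacked by Qg8; d8: attacked by Nf7; f8: attacked by Ba3.
Legal moves for Black: none.
In check with no legal moves → checkmate.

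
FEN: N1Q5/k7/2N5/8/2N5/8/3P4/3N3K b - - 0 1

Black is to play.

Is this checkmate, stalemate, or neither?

checkmate

Black to move; black king on a7.
In check: yes, from the white knight on c6.
King squares — a6: attacked by Qc8; b6: attacked by Nc4; b7: attacked by Qc8; a8: attacked by Qc8; b8: attacked by Nc6.
Legal moves for Black: none.
In check with no legal moves → checkmate.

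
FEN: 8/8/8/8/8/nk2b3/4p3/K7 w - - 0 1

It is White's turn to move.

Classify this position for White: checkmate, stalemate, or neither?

stalemate

White to move; white king on a1.
In check: no.
King squares — b1: attacked by Na3; a2: attacked by Kb3; b2: attacked by Kb3.
Legal moves for White: none.
Not in check and no legal moves → stalemate.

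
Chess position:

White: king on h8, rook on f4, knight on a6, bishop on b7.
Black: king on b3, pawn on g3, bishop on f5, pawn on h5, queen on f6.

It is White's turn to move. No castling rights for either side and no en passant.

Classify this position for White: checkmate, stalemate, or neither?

White to move; white king on h8.
In check: yes, from the black queen on f6.
Legal moves for White: Kg8.
White is in check but has 1 legal move → neither.

neither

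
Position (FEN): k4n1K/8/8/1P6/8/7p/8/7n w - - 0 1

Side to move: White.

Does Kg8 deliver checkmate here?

no

After Kg8: black king on a8; in check: no.
Black is not in check, so this cannot be checkmate.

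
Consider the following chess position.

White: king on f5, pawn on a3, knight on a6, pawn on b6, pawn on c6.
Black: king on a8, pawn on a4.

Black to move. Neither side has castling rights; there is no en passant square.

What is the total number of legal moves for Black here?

0

Black to move; king on a8.
In check: no.
Legal moves: none.
Count: 0.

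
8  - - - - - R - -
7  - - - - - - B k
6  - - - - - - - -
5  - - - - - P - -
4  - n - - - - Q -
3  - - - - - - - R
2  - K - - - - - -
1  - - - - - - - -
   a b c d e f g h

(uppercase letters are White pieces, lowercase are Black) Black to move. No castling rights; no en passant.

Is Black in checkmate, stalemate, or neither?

Black to move; black king on h7.
In check: yes, from the white rook on h3.
King squares — g6: attacked by Qg4; h6: attacked by Rh3; g7: attacked by Qg4; g8: attacked by Rf8; h8: attacked by Rh3.
Legal moves for Black: none.
In check with no legal moves → checkmate.

checkmate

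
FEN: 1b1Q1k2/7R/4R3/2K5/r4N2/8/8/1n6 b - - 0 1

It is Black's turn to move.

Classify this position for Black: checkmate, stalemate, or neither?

Black to move; black king on f8.
In check: yes, from the white queen on d8.
King squares — e7: attacked by Re6; f7: attacked by Rh7; g7: attacked by Rh7; e8: attacked by Re6; g8: attacked by Qd8.
Legal moves for Black: none.
In check with no legal moves → checkmate.

checkmate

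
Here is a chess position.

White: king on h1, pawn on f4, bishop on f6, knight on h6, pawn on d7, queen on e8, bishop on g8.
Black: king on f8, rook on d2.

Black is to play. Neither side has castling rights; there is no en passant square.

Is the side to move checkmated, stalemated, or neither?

Black to move; black king on f8.
In check: yes, from the white queen on e8.
King squares — e7: attacked by Bf6; f7: attacked by Nh6; g7: attacked by Bf6; e8: attacked by Pd7; g8: attacked by Nh6.
Legal moves for Black: none.
In check with no legal moves → checkmate.

checkmate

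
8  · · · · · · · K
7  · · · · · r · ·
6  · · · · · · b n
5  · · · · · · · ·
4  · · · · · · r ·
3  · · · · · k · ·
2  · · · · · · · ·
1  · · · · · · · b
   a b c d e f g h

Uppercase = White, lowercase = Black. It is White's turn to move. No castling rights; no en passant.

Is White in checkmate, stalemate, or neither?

stalemate

White to move; white king on h8.
In check: no.
King squares — g7: attacked by Rf7; h7: attacked by Bg6; g8: attacked by Nh6.
Legal moves for White: none.
Not in check and no legal moves → stalemate.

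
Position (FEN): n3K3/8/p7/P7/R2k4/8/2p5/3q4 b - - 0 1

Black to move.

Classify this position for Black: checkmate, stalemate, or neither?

Black to move; black king on d4.
In check: yes, from the white rook on a4.
King squares — c3: available; d3: available; e3: available; c4: attacked by Ra4; e4: attacked by Ra4; c5: available; d5: available; e5: available.
Legal moves for Black: Ke5, Kd5, Kc5, Ke3, Kd3, Kc3.
Black is in check but has 6 legal moves → neither.

neither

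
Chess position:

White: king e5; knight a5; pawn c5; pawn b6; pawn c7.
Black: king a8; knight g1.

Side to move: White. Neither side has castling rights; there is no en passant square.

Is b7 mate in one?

no

After b7: black king on a8; in check: yes, from the white pawn on b7.
Black has 1 legal reply: Ka7.
In check but a legal move exists → not checkmate.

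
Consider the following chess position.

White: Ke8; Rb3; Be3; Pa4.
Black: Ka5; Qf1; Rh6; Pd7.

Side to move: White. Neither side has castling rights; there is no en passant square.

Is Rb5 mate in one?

no

After Rb5: black king on a5; in check: yes, from the white rook on b5.
Black has 3 legal replies: Ka6, Kxa4, Qxb5.
In check but a legal move exists → not checkmate.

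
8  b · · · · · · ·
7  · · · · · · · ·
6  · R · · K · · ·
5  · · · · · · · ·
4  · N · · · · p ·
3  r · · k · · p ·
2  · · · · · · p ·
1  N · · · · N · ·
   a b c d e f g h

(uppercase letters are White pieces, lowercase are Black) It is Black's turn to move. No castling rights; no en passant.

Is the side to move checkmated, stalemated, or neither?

Black to move; black king on d3.
In check: yes, from the white knight on b4.
King squares — c2: attacked by Na1; d2: attacked by Nf1; e2: available; c3: available; e3: attacked by Nf1; c4: available; d4: available; e4: available.
Legal moves for Black: Ke4, Kd4, Kc4, Kc3, Ke2.
Black is in check but has 5 legal moves → neither.

neither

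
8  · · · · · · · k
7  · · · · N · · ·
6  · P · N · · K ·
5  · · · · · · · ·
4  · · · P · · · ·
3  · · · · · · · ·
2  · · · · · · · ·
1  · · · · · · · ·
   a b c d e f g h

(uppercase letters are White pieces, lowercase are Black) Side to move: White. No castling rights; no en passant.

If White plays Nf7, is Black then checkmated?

yes

After Nf7: black king on h8; in check: yes, from the white knight on f7.
King squares — g7: attacked by Kg6; h7: attacked by Kg6; g8: attacked by Ne7.
Black has no legal moves → checkmate.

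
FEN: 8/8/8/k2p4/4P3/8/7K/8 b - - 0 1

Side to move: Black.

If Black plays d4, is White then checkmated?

no

After d4: white king on h2; in check: no.
White is not in check, so this cannot be checkmate.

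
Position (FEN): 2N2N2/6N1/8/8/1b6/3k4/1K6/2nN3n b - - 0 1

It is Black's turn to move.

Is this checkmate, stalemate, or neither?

Black to move; black king on d3.
In check: no.
Legal moves for Black include: Bxf8, Be7, Bd6, Bc5, Ba5, Bc3+, Ba3+, Bd2, Be1, Ke4, Kd4, Kc4, Ke2, Kd2, Ng3, Nf2, Nb3, Ne2, ... (list truncated; more exist).
Black has legal moves and is not in check → neither.

neither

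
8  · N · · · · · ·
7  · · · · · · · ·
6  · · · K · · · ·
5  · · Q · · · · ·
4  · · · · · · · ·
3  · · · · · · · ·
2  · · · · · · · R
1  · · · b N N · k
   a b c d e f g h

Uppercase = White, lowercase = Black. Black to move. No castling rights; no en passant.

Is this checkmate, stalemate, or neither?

Black to move; black king on h1.
In check: yes, from the white rook on h2.
King squares — g1: attacked by Qc5; g2: attacked by Ne1; h2: attacked by Nf1.
Legal moves for Black: none.
In check with no legal moves → checkmate.

checkmate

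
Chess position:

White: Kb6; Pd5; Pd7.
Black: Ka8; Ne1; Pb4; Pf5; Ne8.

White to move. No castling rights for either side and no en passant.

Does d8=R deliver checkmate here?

After d8=R: black king on a8; in check: yes, from the white rook on d8.
King squares — a7: attacked by Kb6; b7: attacked by Kb6; b8: attacked by Rd8.
Black has no legal moves → checkmate.

yes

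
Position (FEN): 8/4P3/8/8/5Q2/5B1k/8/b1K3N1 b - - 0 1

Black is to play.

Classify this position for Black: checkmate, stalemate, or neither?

Black to move; black king on h3.
In check: yes, from the white knight on g1.
King squares — g2: attacked by Bf3; h2: attacked by Qf4; g3: attacked by Qf4; g4: attacked by Bf3; h4: attacked by Qf4.
Legal moves for Black: none.
In check with no legal moves → checkmate.

checkmate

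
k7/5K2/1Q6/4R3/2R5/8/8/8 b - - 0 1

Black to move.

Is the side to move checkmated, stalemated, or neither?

Black to move; black king on a8.
In check: no.
King squares — a7: attacked by Qb6; b7: attacked by Qb6; b8: attacked by Qb6.
Legal moves for Black: none.
Not in check and no legal moves → stalemate.

stalemate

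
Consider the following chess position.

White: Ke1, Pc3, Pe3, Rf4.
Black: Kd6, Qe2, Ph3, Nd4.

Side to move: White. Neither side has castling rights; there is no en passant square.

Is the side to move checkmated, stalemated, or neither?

White to move; white king on e1.
In check: yes, from the black queen on e2.
King squares — d1: attacked by Qe2; f1: attacked by Qe2; d2: attacked by Qe2; e2: attacked by Nd4; f2: attacked by Qe2.
Legal moves for White: none.
In check with no legal moves → checkmate.

checkmate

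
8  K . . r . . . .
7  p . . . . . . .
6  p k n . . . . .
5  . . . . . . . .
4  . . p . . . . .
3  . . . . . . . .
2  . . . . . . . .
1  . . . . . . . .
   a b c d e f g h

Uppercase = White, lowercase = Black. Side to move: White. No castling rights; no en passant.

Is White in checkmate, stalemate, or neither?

checkmate

White to move; white king on a8.
In check: yes, from the black rook on d8.
King squares — a7: attacked by Kb6; b7: attacked by Kb6; b8: attacked by Nc6.
Legal moves for White: none.
In check with no legal moves → checkmate.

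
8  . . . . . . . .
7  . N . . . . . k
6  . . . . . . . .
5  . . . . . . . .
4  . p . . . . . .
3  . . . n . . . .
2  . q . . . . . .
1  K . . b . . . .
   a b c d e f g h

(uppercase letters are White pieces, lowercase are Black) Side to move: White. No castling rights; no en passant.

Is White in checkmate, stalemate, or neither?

checkmate

White to move; white king on a1.
In check: yes, from the black queen on b2.
King squares — b1: attacked by Qb2; a2: attacked by Qb2; b2: attacked by Nd3.
Legal moves for White: none.
In check with no legal moves → checkmate.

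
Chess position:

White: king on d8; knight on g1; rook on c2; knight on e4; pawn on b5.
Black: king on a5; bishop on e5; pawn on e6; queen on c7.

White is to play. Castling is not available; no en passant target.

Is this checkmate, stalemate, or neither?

neither

White to move; white king on d8.
In check: yes, from the black queen on c7.
Legal moves for White: Ke8, Rxc7.
White is in check but has 2 legal moves → neither.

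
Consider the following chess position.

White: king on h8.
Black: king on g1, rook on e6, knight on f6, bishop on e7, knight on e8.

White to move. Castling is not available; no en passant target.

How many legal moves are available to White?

0

White to move; king on h8.
In check: no.
Legal moves: none.
Count: 0.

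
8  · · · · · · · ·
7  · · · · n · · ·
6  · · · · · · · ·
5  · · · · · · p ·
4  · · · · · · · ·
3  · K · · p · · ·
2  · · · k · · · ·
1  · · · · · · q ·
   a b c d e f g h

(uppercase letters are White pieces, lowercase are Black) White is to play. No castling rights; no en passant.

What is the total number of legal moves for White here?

6

White to move; king on b3.
In check: no.
Legal moves: Kc4, Kb4, Ka4, Ka3, Kb2, Ka2.
Count: 6.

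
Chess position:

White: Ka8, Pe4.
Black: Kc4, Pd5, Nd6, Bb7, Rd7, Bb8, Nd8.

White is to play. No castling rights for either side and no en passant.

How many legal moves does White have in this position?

1

White to move; king on a8.
In check: yes, from the black bishop on b7.
Legal moves: Kxb8.
Count: 1.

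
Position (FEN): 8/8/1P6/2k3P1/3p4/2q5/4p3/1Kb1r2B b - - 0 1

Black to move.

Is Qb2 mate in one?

yes

After Qb2: white king on b1; in check: yes, from the black queen on b2.
King squares — a1: attacked by Qb2; c1: attacked by Re1; a2: attacked by Qb2; b2: attacked by Bc1; c2: attacked by Qb2.
White has no legal moves → checkmate.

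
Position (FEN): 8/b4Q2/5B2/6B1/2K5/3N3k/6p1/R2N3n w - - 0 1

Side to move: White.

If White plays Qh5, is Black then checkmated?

no

After Qh5: black king on h3; in check: yes, from the white queen on h5.
Black has 1 legal reply: Kg3.
In check but a legal move exists → not checkmate.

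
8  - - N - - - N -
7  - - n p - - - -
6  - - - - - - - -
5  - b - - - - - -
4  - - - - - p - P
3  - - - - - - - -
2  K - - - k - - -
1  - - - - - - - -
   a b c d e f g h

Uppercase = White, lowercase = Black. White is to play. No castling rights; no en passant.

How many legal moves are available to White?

White to move; king on a2.
In check: no.
Legal moves: Nge7, Nh6, Nf6, Nce7, Na7, Nd6, Nb6, Kb3, Ka3, Kb2, Kb1, Ka1, h5.
Count: 13.

13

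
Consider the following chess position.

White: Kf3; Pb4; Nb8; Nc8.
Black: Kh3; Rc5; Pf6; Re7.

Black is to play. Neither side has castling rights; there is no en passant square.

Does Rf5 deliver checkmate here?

After Rf5: white king on f3; in check: yes, from the black rook on f5.
King squares — e2: attacked by Re7; f2: attacked by Rf5; g2: attacked by Kh3; e3: attacked by Re7; g3: attacked by Kh3; e4: attacked by Re7; f4: attacked by Rf5; g4: attacked by Kh3.
White has no legal moves → checkmate.

yes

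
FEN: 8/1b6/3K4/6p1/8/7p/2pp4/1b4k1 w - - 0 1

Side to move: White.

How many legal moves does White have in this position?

White to move; king on d6.
In check: no.
Legal moves: Ke7, Kd7, Kc7, Ke6, Ke5, Kc5.
Count: 6.

6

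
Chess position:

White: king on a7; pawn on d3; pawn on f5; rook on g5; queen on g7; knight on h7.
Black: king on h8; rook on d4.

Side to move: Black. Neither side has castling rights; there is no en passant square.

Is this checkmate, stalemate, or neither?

Black to move; black king on h8.
In check: yes, from the white queen on g7.
King squares — g7: attacked by Rg5; h7: attacked by Qg7; g8: attacked by Qg7.
Legal moves for Black: none.
In check with no legal moves → checkmate.

checkmate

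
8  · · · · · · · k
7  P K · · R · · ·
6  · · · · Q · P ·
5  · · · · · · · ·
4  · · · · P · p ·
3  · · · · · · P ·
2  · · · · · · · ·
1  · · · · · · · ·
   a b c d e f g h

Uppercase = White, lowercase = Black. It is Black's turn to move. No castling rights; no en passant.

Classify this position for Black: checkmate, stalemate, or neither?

stalemate

Black to move; black king on h8.
In check: no.
King squares — g7: attacked by Re7; h7: attacked by Pg6; g8: attacked by Qe6.
Legal moves for Black: none.
Not in check and no legal moves → stalemate.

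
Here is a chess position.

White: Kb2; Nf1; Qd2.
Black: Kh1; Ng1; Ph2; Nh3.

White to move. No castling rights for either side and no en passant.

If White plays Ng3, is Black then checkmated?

After Ng3: black king on h1; in check: yes, from the white knight on g3.
King squares — g1: own knight; g2: attacked by Qd2; h2: own pawn.
Black has no legal moves → checkmate.

yes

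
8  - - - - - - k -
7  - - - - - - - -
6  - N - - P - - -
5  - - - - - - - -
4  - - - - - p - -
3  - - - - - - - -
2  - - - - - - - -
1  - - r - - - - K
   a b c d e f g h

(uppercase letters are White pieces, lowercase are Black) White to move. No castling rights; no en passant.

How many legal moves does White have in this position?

White to move; king on h1.
In check: yes, from the black rook on c1.
Legal moves: Kh2, Kg2.
Count: 2.

2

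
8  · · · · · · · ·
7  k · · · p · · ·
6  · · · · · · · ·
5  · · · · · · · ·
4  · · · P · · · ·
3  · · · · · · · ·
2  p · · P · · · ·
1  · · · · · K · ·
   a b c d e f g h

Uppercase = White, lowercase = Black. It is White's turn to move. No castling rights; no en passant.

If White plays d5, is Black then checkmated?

no

After d5: black king on a7; in check: no.
Black is not in check, so this cannot be checkmate.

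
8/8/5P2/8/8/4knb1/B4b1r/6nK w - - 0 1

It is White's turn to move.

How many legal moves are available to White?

White to move; king on h1.
In check: yes, from the black rook on h2.
Legal moves: none.
Count: 0.

0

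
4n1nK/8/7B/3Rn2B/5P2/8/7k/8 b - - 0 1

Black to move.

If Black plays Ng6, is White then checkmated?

After Ng6: white king on h8; in check: yes, from the black knight on g6.
White has 3 legal replies: Kxg8, Kh7, Bxg6.
In check but a legal move exists → not checkmate.

no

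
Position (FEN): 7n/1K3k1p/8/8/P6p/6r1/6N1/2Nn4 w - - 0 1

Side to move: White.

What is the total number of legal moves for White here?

White to move; king on b7.
In check: no.
Legal moves: Kc8, Kb8, Ka8, Kc7, Ka7, Kc6, Kb6, Ka6, Nxh4, Nf4, Ne3, Ne1, Nd3, Nb3, Ne2, Na2, a5.
Count: 17.

17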